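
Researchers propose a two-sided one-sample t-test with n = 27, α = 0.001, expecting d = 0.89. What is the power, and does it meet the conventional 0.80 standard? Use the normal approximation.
Power ≈ 0.91; the study is adequately powered (power ≥ 0.80)

Power calculation (one-sample t-test, normal approximation):
z_β = d · √n - z_{α/2}
z_β = 0.89 · √27 - 3.291
z_β = 0.89 · 5.196 - 3.291
z_β = 1.334

Power = Φ(z_β) = Φ(1.334) ≈ 0.909

Effect size d = 0.89 is large by Cohen's convention (0.2/0.5/0.8).

Threshold: power ≥ 0.80 is conventionally adequate.
Power ≈ 0.91 → the study is adequately powered (power ≥ 0.80).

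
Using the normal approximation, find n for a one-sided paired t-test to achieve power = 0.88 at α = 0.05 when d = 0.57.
n = 25 pairs

Sample size formula (paired t-test, normal approximation):
n = ((z_α + z_β) / d)²

z_α = 1.645 (for α = 0.05, one-sided)
z_β = 1.175 (for power = 0.88)
d = 0.57

n = ((1.645 + 1.175) / 0.57)²
n = (4.947)²
n ≈ 24.47
Round up to the next whole number: n = 25 pairs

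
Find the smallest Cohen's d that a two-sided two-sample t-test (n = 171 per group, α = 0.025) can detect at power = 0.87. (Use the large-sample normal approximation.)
d ≈ 0.36

Minimum detectable effect (two-sample t-test, normal approximation):
d = (z_{α/2} + z_β) / √(n/2)
d = (2.241 + 1.126) / √(171/2)
d = 3.368 / 9.247
d ≈ 0.36

By Cohen's convention (0.2 small / 0.5 medium / 0.8 large): small effect.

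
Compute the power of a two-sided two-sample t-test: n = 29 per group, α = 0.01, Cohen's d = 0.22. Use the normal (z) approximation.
Power ≈ 0.04

Power calculation (two-sample t-test, normal approximation):
z_β = d · √(n/2) - z_{α/2}
z_β = 0.22 · √(29/2) - 2.576
z_β = 0.22 · 3.808 - 2.576
z_β = -1.738

Power = Φ(z_β) = Φ(-1.738) ≈ 0.041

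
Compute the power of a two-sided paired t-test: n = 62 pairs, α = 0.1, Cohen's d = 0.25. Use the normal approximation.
Power ≈ 0.63

Power calculation (paired t-test, normal approximation):
z_β = d · √n - z_{α/2}
z_β = 0.25 · √62 - 1.645
z_β = 0.25 · 7.874 - 1.645
z_β = 0.324

Power = Φ(z_β) = Φ(0.324) ≈ 0.627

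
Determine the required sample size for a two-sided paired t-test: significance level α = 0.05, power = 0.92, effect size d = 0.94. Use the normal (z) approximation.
n = 13 pairs

Sample size formula (paired t-test, normal approximation):
n = ((z_{α/2} + z_β) / d)²

z_{α/2} = 1.960 (for α = 0.05, two-sided)
z_β = 1.405 (for power = 0.92)
d = 0.94

n = ((1.960 + 1.405) / 0.94)²
n = (3.580)²
n ≈ 12.82
Round up to the next whole number: n = 13 pairs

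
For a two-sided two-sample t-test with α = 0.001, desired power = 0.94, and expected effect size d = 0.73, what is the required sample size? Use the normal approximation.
n = 89 per group

Sample size formula (two-sample t-test, normal approximation):
n = 2 · ((z_{α/2} + z_β) / d)²

z_{α/2} = 3.291 (for α = 0.001, two-sided)
z_β = 1.555 (for power = 0.94)
d = 0.73

n = 2 · ((3.291 + 1.555) / 0.73)²
n = 2 · (6.638)²
n ≈ 88.13
Round up to the next whole number: n = 89 per group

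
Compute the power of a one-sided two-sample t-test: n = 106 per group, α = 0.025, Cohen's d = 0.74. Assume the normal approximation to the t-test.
Power ≈ 1.00

Power calculation (two-sample t-test, normal approximation):
z_β = d · √(n/2) - z_α
z_β = 0.74 · √(106/2) - 1.960
z_β = 0.74 · 7.280 - 1.960
z_β = 3.427

Power = Φ(z_β) = Φ(3.427) ≈ 1.000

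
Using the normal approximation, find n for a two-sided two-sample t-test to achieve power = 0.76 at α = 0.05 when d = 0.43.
n = 77 per group

Sample size formula (two-sample t-test, normal approximation):
n = 2 · ((z_{α/2} + z_β) / d)²

z_{α/2} = 1.960 (for α = 0.05, two-sided)
z_β = 0.706 (for power = 0.76)
d = 0.43

n = 2 · ((1.960 + 0.706) / 0.43)²
n = 2 · (6.200)²
n ≈ 76.88
Round up to the next whole number: n = 77 per group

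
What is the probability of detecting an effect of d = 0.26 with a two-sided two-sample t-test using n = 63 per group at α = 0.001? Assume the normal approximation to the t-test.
Power ≈ 0.03

Power calculation (two-sample t-test, normal approximation):
z_β = d · √(n/2) - z_{α/2}
z_β = 0.26 · √(63/2) - 3.291
z_β = 0.26 · 5.612 - 3.291
z_β = -1.831

Power = Φ(z_β) = Φ(-1.831) ≈ 0.034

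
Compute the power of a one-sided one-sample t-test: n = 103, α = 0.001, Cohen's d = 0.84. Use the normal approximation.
Power ≈ 1.00

Power calculation (one-sample t-test, normal approximation):
z_β = d · √n - z_α
z_β = 0.84 · √103 - 3.090
z_β = 0.84 · 10.149 - 3.090
z_β = 5.435

Power = Φ(z_β) = Φ(5.435) ≈ 1.000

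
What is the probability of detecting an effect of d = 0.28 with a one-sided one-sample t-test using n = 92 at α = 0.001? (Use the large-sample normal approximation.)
Power ≈ 0.34

Power calculation (one-sample t-test, normal approximation):
z_β = d · √n - z_α
z_β = 0.28 · √92 - 3.090
z_β = 0.28 · 9.592 - 3.090
z_β = -0.405

Power = Φ(z_β) = Φ(-0.405) ≈ 0.343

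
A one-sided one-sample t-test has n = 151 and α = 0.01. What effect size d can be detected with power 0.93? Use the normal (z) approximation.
d ≈ 0.31

Minimum detectable effect (one-sample t-test, normal approximation):
d = (z_α + z_β) / √n
d = (2.326 + 1.476) / √151
d = 3.802 / 12.288
d ≈ 0.31

By Cohen's convention (0.2 small / 0.5 medium / 0.8 large): small effect.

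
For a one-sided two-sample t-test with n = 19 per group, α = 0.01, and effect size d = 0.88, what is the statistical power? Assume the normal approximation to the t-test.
Power ≈ 0.65

Power calculation (two-sample t-test, normal approximation):
z_β = d · √(n/2) - z_α
z_β = 0.88 · √(19/2) - 2.326
z_β = 0.88 · 3.082 - 2.326
z_β = 0.386

Power = Φ(z_β) = Φ(0.386) ≈ 0.650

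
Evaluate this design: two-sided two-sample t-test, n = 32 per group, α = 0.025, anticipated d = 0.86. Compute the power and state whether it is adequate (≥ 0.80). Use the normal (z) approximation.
Power ≈ 0.88; the study is adequately powered (power ≥ 0.80)

Power calculation (two-sample t-test, normal approximation):
z_β = d · √(n/2) - z_{α/2}
z_β = 0.86 · √(32/2) - 2.241
z_β = 0.86 · 4.000 - 2.241
z_β = 1.199

Power = Φ(z_β) = Φ(1.199) ≈ 0.885

Effect size d = 0.86 is large by Cohen's convention (0.2/0.5/0.8).

Threshold: power ≥ 0.80 is conventionally adequate.
Power ≈ 0.88 → the study is adequately powered (power ≥ 0.80).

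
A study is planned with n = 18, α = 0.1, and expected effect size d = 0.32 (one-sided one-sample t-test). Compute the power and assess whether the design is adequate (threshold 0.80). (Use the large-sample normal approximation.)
Power ≈ 0.53; the study is underpowered (power < 0.80)

Power calculation (one-sample t-test, normal approximation):
z_β = d · √n - z_α
z_β = 0.32 · √18 - 1.282
z_β = 0.32 · 4.243 - 1.282
z_β = 0.076

Power = Φ(z_β) = Φ(0.076) ≈ 0.530

Effect size d = 0.32 is small by Cohen's convention (0.2/0.5/0.8).

Threshold: power ≥ 0.80 is conventionally adequate.
Power ≈ 0.53 → the study is underpowered (power < 0.80).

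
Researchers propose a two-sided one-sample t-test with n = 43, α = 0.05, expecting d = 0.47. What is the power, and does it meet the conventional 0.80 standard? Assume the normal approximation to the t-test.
Power ≈ 0.87; the study is adequately powered (power ≥ 0.80)

Power calculation (one-sample t-test, normal approximation):
z_β = d · √n - z_{α/2}
z_β = 0.47 · √43 - 1.960
z_β = 0.47 · 6.557 - 1.960
z_β = 1.122

Power = Φ(z_β) = Φ(1.122) ≈ 0.869

Effect size d = 0.47 is small by Cohen's convention (0.2/0.5/0.8).

Threshold: power ≥ 0.80 is conventionally adequate.
Power ≈ 0.87 → the study is adequately powered (power ≥ 0.80).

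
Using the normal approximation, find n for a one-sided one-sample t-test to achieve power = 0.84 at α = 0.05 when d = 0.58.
n = 21

Sample size formula (one-sample t-test, normal approximation):
n = ((z_α + z_β) / d)²

z_α = 1.645 (for α = 0.05, one-sided)
z_β = 0.994 (for power = 0.84)
d = 0.58

n = ((1.645 + 0.994) / 0.58)²
n = (4.550)²
n ≈ 20.70
Round up to the next whole number: n = 21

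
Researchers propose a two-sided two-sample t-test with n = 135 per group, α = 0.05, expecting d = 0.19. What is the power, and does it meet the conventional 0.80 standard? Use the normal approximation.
Power ≈ 0.34; the study is underpowered (power < 0.80)

Power calculation (two-sample t-test, normal approximation):
z_β = d · √(n/2) - z_{α/2}
z_β = 0.19 · √(135/2) - 1.960
z_β = 0.19 · 8.216 - 1.960
z_β = -0.399

Power = Φ(z_β) = Φ(-0.399) ≈ 0.345

Effect size d = 0.19 is very small by Cohen's convention (0.2/0.5/0.8).

Threshold: power ≥ 0.80 is conventionally adequate.
Power ≈ 0.34 → the study is underpowered (power < 0.80).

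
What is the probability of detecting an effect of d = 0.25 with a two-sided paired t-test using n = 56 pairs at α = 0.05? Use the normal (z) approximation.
Power ≈ 0.46

Power calculation (paired t-test, normal approximation):
z_β = d · √n - z_{α/2}
z_β = 0.25 · √56 - 1.960
z_β = 0.25 · 7.483 - 1.960
z_β = -0.089

Power = Φ(z_β) = Φ(-0.089) ≈ 0.464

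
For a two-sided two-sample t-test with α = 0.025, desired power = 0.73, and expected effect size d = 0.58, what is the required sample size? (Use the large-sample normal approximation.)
n = 49 per group

Sample size formula (two-sample t-test, normal approximation):
n = 2 · ((z_{α/2} + z_β) / d)²

z_{α/2} = 2.241 (for α = 0.025, two-sided)
z_β = 0.613 (for power = 0.73)
d = 0.58

n = 2 · ((2.241 + 0.613) / 0.58)²
n = 2 · (4.921)²
n ≈ 48.43
Round up to the next whole number: n = 49 per group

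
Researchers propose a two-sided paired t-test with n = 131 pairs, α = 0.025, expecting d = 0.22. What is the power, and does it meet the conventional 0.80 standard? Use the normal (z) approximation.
Power ≈ 0.61; the study is underpowered (power < 0.80)

Power calculation (paired t-test, normal approximation):
z_β = d · √n - z_{α/2}
z_β = 0.22 · √131 - 2.241
z_β = 0.22 · 11.446 - 2.241
z_β = 0.277

Power = Φ(z_β) = Φ(0.277) ≈ 0.609

Effect size d = 0.22 is small by Cohen's convention (0.2/0.5/0.8).

Threshold: power ≥ 0.80 is conventionally adequate.
Power ≈ 0.61 → the study is underpowered (power < 0.80).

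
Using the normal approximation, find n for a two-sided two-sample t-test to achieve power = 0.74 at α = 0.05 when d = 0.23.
n = 257 per group

Sample size formula (two-sample t-test, normal approximation):
n = 2 · ((z_{α/2} + z_β) / d)²

z_{α/2} = 1.960 (for α = 0.05, two-sided)
z_β = 0.643 (for power = 0.74)
d = 0.23

n = 2 · ((1.960 + 0.643) / 0.23)²
n = 2 · (11.317)²
n ≈ 256.15
Round up to the next whole number: n = 257 per group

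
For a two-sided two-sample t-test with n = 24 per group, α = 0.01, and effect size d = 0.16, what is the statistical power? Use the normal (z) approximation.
Power ≈ 0.02

Power calculation (two-sample t-test, normal approximation):
z_β = d · √(n/2) - z_{α/2}
z_β = 0.16 · √(24/2) - 2.576
z_β = 0.16 · 3.464 - 2.576
z_β = -2.022

Power = Φ(z_β) = Φ(-2.022) ≈ 0.022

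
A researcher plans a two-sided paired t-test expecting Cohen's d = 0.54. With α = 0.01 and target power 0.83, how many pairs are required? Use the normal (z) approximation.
n = 43 pairs

Sample size formula (paired t-test, normal approximation):
n = ((z_{α/2} + z_β) / d)²

z_{α/2} = 2.576 (for α = 0.01, two-sided)
z_β = 0.954 (for power = 0.83)
d = 0.54

n = ((2.576 + 0.954) / 0.54)²
n = (6.537)²
n ≈ 42.73
Round up to the next whole number: n = 43 pairs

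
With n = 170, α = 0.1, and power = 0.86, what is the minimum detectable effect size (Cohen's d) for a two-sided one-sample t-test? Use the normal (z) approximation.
d ≈ 0.21

Minimum detectable effect (one-sample t-test, normal approximation):
d = (z_{α/2} + z_β) / √n
d = (1.645 + 1.080) / √170
d = 2.725 / 13.038
d ≈ 0.21

By Cohen's convention (0.2 small / 0.5 medium / 0.8 large): small effect.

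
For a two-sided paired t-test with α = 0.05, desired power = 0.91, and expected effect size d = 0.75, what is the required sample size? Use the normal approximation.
n = 20 pairs

Sample size formula (paired t-test, normal approximation):
n = ((z_{α/2} + z_β) / d)²

z_{α/2} = 1.960 (for α = 0.05, two-sided)
z_β = 1.341 (for power = 0.91)
d = 0.75

n = ((1.960 + 1.341) / 0.75)²
n = (4.401)²
n ≈ 19.37
Round up to the next whole number: n = 20 pairs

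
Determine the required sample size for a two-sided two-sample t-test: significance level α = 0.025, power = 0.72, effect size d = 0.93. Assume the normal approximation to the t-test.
n = 19 per group

Sample size formula (two-sample t-test, normal approximation):
n = 2 · ((z_{α/2} + z_β) / d)²

z_{α/2} = 2.241 (for α = 0.025, two-sided)
z_β = 0.583 (for power = 0.72)
d = 0.93

n = 2 · ((2.241 + 0.583) / 0.93)²
n = 2 · (3.037)²
n ≈ 18.45
Round up to the next whole number: n = 19 per group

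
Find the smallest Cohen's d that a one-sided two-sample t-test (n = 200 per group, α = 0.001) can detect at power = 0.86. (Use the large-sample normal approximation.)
d ≈ 0.42

Minimum detectable effect (two-sample t-test, normal approximation):
d = (z_α + z_β) / √(n/2)
d = (3.090 + 1.080) / √(200/2)
d = 4.171 / 10.000
d ≈ 0.42

By Cohen's convention (0.2 small / 0.5 medium / 0.8 large): small effect.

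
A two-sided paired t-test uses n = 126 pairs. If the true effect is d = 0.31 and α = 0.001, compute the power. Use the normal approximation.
Power ≈ 0.58

Power calculation (paired t-test, normal approximation):
z_β = d · √n - z_{α/2}
z_β = 0.31 · √126 - 3.291
z_β = 0.31 · 11.225 - 3.291
z_β = 0.189

Power = Φ(z_β) = Φ(0.189) ≈ 0.575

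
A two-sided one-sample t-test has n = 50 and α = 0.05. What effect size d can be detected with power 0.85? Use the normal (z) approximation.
d ≈ 0.42

Minimum detectable effect (one-sample t-test, normal approximation):
d = (z_{α/2} + z_β) / √n
d = (1.960 + 1.036) / √50
d = 2.996 / 7.071
d ≈ 0.42

By Cohen's convention (0.2 small / 0.5 medium / 0.8 large): small effect.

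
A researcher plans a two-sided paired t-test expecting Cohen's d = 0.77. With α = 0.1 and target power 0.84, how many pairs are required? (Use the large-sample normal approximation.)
n = 12 pairs

Sample size formula (paired t-test, normal approximation):
n = ((z_{α/2} + z_β) / d)²

z_{α/2} = 1.645 (for α = 0.1, two-sided)
z_β = 0.994 (for power = 0.84)
d = 0.77

n = ((1.645 + 0.994) / 0.77)²
n = (3.427)²
n ≈ 11.74
Round up to the next whole number: n = 12 pairs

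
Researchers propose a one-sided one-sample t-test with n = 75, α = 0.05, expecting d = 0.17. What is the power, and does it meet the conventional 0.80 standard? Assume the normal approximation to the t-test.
Power ≈ 0.43; the study is underpowered (power < 0.80)

Power calculation (one-sample t-test, normal approximation):
z_β = d · √n - z_α
z_β = 0.17 · √75 - 1.645
z_β = 0.17 · 8.660 - 1.645
z_β = -0.173

Power = Φ(z_β) = Φ(-0.173) ≈ 0.431

Effect size d = 0.17 is very small by Cohen's convention (0.2/0.5/0.8).

Threshold: power ≥ 0.80 is conventionally adequate.
Power ≈ 0.43 → the study is underpowered (power < 0.80).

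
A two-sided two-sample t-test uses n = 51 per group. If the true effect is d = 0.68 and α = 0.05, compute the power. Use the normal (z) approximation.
Power ≈ 0.93

Power calculation (two-sample t-test, normal approximation):
z_β = d · √(n/2) - z_{α/2}
z_β = 0.68 · √(51/2) - 1.960
z_β = 0.68 · 5.050 - 1.960
z_β = 1.474

Power = Φ(z_β) = Φ(1.474) ≈ 0.930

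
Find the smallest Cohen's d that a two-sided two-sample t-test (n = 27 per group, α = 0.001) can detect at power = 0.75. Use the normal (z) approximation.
d ≈ 1.08

Minimum detectable effect (two-sample t-test, normal approximation):
d = (z_{α/2} + z_β) / √(n/2)
d = (3.291 + 0.674) / √(27/2)
d = 3.965 / 3.674
d ≈ 1.08

By Cohen's convention (0.2 small / 0.5 medium / 0.8 large): large effect.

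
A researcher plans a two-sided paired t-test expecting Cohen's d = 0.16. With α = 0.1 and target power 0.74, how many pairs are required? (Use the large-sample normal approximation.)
n = 205 pairs

Sample size formula (paired t-test, normal approximation):
n = ((z_{α/2} + z_β) / d)²

z_{α/2} = 1.645 (for α = 0.1, two-sided)
z_β = 0.643 (for power = 0.74)
d = 0.16

n = ((1.645 + 0.643) / 0.16)²
n = (14.300)²
n ≈ 204.49
Round up to the next whole number: n = 205 pairs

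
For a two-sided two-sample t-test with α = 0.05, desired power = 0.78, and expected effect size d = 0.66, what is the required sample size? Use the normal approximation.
n = 35 per group

Sample size formula (two-sample t-test, normal approximation):
n = 2 · ((z_{α/2} + z_β) / d)²

z_{α/2} = 1.960 (for α = 0.05, two-sided)
z_β = 0.772 (for power = 0.78)
d = 0.66

n = 2 · ((1.960 + 0.772) / 0.66)²
n = 2 · (4.139)²
n ≈ 34.26
Round up to the next whole number: n = 35 per group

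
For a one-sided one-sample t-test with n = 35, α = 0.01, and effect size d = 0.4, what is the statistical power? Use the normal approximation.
Power ≈ 0.52

Power calculation (one-sample t-test, normal approximation):
z_β = d · √n - z_α
z_β = 0.4 · √35 - 2.326
z_β = 0.4 · 5.916 - 2.326
z_β = 0.040

Power = Φ(z_β) = Φ(0.040) ≈ 0.516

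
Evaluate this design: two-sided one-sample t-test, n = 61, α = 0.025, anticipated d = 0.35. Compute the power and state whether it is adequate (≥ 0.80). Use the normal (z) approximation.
Power ≈ 0.69; the study is underpowered (power < 0.80)

Power calculation (one-sample t-test, normal approximation):
z_β = d · √n - z_{α/2}
z_β = 0.35 · √61 - 2.241
z_β = 0.35 · 7.810 - 2.241
z_β = 0.492

Power = Φ(z_β) = Φ(0.492) ≈ 0.689

Effect size d = 0.35 is small by Cohen's convention (0.2/0.5/0.8).

Threshold: power ≥ 0.80 is conventionally adequate.
Power ≈ 0.69 → the study is underpowered (power < 0.80).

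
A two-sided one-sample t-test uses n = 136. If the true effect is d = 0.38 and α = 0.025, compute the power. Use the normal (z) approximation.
Power ≈ 0.99

Power calculation (one-sample t-test, normal approximation):
z_β = d · √n - z_{α/2}
z_β = 0.38 · √136 - 2.241
z_β = 0.38 · 11.662 - 2.241
z_β = 2.190

Power = Φ(z_β) = Φ(2.190) ≈ 0.986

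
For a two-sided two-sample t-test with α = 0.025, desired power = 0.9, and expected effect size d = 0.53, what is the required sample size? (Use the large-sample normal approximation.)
n = 89 per group

Sample size formula (two-sample t-test, normal approximation):
n = 2 · ((z_{α/2} + z_β) / d)²

z_{α/2} = 2.241 (for α = 0.025, two-sided)
z_β = 1.282 (for power = 0.9)
d = 0.53

n = 2 · ((2.241 + 1.282) / 0.53)²
n = 2 · (6.647)²
n ≈ 88.37
Round up to the next whole number: n = 89 per group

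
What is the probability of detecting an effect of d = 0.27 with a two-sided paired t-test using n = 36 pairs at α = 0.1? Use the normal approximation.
Power ≈ 0.49

Power calculation (paired t-test, normal approximation):
z_β = d · √n - z_{α/2}
z_β = 0.27 · √36 - 1.645
z_β = 0.27 · 6.000 - 1.645
z_β = -0.025

Power = Φ(z_β) = Φ(-0.025) ≈ 0.490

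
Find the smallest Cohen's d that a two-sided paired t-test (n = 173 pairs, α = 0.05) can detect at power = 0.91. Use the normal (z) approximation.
d ≈ 0.25

Minimum detectable effect (paired t-test, normal approximation):
d = (z_{α/2} + z_β) / √n
d = (1.960 + 1.341) / √173
d = 3.301 / 13.153
d ≈ 0.25

By Cohen's convention (0.2 small / 0.5 medium / 0.8 large): small effect.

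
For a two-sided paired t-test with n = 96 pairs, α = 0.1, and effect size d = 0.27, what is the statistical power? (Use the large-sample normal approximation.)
Power ≈ 0.84

Power calculation (paired t-test, normal approximation):
z_β = d · √n - z_{α/2}
z_β = 0.27 · √96 - 1.645
z_β = 0.27 · 9.798 - 1.645
z_β = 1.001

Power = Φ(z_β) = Φ(1.001) ≈ 0.841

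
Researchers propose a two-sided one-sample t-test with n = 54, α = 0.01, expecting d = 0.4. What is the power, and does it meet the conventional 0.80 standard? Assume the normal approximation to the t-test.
Power ≈ 0.64; the study is underpowered (power < 0.80)

Power calculation (one-sample t-test, normal approximation):
z_β = d · √n - z_{α/2}
z_β = 0.4 · √54 - 2.576
z_β = 0.4 · 7.348 - 2.576
z_β = 0.364

Power = Φ(z_β) = Φ(0.364) ≈ 0.642

Effect size d = 0.4 is small by Cohen's convention (0.2/0.5/0.8).

Threshold: power ≥ 0.80 is conventionally adequate.
Power ≈ 0.64 → the study is underpowered (power < 0.80).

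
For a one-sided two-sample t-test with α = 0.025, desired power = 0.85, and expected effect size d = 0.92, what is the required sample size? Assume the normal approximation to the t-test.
n = 22 per group

Sample size formula (two-sample t-test, normal approximation):
n = 2 · ((z_α + z_β) / d)²

z_α = 1.960 (for α = 0.025, one-sided)
z_β = 1.036 (for power = 0.85)
d = 0.92

n = 2 · ((1.960 + 1.036) / 0.92)²
n = 2 · (3.257)²
n ≈ 21.22
Round up to the next whole number: n = 22 per group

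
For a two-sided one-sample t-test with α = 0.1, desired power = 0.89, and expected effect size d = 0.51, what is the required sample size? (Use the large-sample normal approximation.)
n = 32

Sample size formula (one-sample t-test, normal approximation):
n = ((z_{α/2} + z_β) / d)²

z_{α/2} = 1.645 (for α = 0.1, two-sided)
z_β = 1.227 (for power = 0.89)
d = 0.51

n = ((1.645 + 1.227) / 0.51)²
n = (5.631)²
n ≈ 31.71
Round up to the next whole number: n = 32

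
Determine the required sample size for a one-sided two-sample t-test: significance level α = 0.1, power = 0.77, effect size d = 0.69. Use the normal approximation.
n = 18 per group

Sample size formula (two-sample t-test, normal approximation):
n = 2 · ((z_α + z_β) / d)²

z_α = 1.282 (for α = 0.1, one-sided)
z_β = 0.739 (for power = 0.77)
d = 0.69

n = 2 · ((1.282 + 0.739) / 0.69)²
n = 2 · (2.929)²
n ≈ 17.16
Round up to the next whole number: n = 18 per group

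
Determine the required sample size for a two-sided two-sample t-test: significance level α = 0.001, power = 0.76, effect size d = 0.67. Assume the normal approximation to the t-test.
n = 72 per group

Sample size formula (two-sample t-test, normal approximation):
n = 2 · ((z_{α/2} + z_β) / d)²

z_{α/2} = 3.291 (for α = 0.001, two-sided)
z_β = 0.706 (for power = 0.76)
d = 0.67

n = 2 · ((3.291 + 0.706) / 0.67)²
n = 2 · (5.966)²
n ≈ 71.19
Round up to the next whole number: n = 72 per group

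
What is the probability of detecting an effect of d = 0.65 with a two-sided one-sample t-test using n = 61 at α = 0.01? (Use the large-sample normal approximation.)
Power ≈ 0.99

Power calculation (one-sample t-test, normal approximation):
z_β = d · √n - z_{α/2}
z_β = 0.65 · √61 - 2.576
z_β = 0.65 · 7.810 - 2.576
z_β = 2.501

Power = Φ(z_β) = Φ(2.501) ≈ 0.994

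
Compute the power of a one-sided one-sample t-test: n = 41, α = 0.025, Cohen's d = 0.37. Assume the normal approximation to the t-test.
Power ≈ 0.66

Power calculation (one-sample t-test, normal approximation):
z_β = d · √n - z_α
z_β = 0.37 · √41 - 1.960
z_β = 0.37 · 6.403 - 1.960
z_β = 0.409

Power = Φ(z_β) = Φ(0.409) ≈ 0.659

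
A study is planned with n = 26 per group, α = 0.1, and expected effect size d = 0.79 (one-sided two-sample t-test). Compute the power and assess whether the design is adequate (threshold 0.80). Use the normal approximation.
Power ≈ 0.94; the study is adequately powered (power ≥ 0.80)

Power calculation (two-sample t-test, normal approximation):
z_β = d · √(n/2) - z_α
z_β = 0.79 · √(26/2) - 1.282
z_β = 0.79 · 3.606 - 1.282
z_β = 1.567

Power = Φ(z_β) = Φ(1.567) ≈ 0.941

Effect size d = 0.79 is medium by Cohen's convention (0.2/0.5/0.8).

Threshold: power ≥ 0.80 is conventionally adequate.
Power ≈ 0.94 → the study is adequately powered (power ≥ 0.80).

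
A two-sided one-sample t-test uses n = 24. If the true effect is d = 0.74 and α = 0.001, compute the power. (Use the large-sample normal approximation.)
Power ≈ 0.63

Power calculation (one-sample t-test, normal approximation):
z_β = d · √n - z_{α/2}
z_β = 0.74 · √24 - 3.291
z_β = 0.74 · 4.899 - 3.291
z_β = 0.335

Power = Φ(z_β) = Φ(0.335) ≈ 0.631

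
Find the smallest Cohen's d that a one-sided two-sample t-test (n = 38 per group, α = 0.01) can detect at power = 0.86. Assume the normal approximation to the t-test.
d ≈ 0.78

Minimum detectable effect (two-sample t-test, normal approximation):
d = (z_α + z_β) / √(n/2)
d = (2.326 + 1.080) / √(38/2)
d = 3.407 / 4.359
d ≈ 0.78

By Cohen's convention (0.2 small / 0.5 medium / 0.8 large): medium effect.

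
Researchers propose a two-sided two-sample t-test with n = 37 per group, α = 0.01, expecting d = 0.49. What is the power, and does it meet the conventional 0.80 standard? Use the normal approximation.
Power ≈ 0.32; the study is underpowered (power < 0.80)

Power calculation (two-sample t-test, normal approximation):
z_β = d · √(n/2) - z_{α/2}
z_β = 0.49 · √(37/2) - 2.576
z_β = 0.49 · 4.301 - 2.576
z_β = -0.468

Power = Φ(z_β) = Φ(-0.468) ≈ 0.320

Effect size d = 0.49 is small by Cohen's convention (0.2/0.5/0.8).

Threshold: power ≥ 0.80 is conventionally adequate.
Power ≈ 0.32 → the study is underpowered (power < 0.80).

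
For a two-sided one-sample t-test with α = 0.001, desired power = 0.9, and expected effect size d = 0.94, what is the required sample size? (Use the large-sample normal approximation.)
n = 24

Sample size formula (one-sample t-test, normal approximation):
n = ((z_{α/2} + z_β) / d)²

z_{α/2} = 3.291 (for α = 0.001, two-sided)
z_β = 1.282 (for power = 0.9)
d = 0.94

n = ((3.291 + 1.282) / 0.94)²
n = (4.865)²
n ≈ 23.67
Round up to the next whole number: n = 24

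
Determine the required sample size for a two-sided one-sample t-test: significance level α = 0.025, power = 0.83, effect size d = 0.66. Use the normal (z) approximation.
n = 24

Sample size formula (one-sample t-test, normal approximation):
n = ((z_{α/2} + z_β) / d)²

z_{α/2} = 2.241 (for α = 0.025, two-sided)
z_β = 0.954 (for power = 0.83)
d = 0.66

n = ((2.241 + 0.954) / 0.66)²
n = (4.841)²
n ≈ 23.44
Round up to the next whole number: n = 24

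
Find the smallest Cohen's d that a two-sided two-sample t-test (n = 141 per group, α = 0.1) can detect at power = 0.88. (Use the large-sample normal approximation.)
d ≈ 0.34

Minimum detectable effect (two-sample t-test, normal approximation):
d = (z_{α/2} + z_β) / √(n/2)
d = (1.645 + 1.175) / √(141/2)
d = 2.820 / 8.396
d ≈ 0.34

By Cohen's convention (0.2 small / 0.5 medium / 0.8 large): small effect.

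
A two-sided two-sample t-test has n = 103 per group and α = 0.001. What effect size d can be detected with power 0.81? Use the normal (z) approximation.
d ≈ 0.58

Minimum detectable effect (two-sample t-test, normal approximation):
d = (z_{α/2} + z_β) / √(n/2)
d = (3.291 + 0.878) / √(103/2)
d = 4.168 / 7.176
d ≈ 0.58

By Cohen's convention (0.2 small / 0.5 medium / 0.8 large): medium effect.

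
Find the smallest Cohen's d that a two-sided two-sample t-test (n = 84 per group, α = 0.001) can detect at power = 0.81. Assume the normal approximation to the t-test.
d ≈ 0.64

Minimum detectable effect (two-sample t-test, normal approximation):
d = (z_{α/2} + z_β) / √(n/2)
d = (3.291 + 0.878) / √(84/2)
d = 4.168 / 6.481
d ≈ 0.64

By Cohen's convention (0.2 small / 0.5 medium / 0.8 large): medium effect.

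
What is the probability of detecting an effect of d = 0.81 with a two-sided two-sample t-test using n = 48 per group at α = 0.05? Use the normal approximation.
Power ≈ 0.98

Power calculation (two-sample t-test, normal approximation):
z_β = d · √(n/2) - z_{α/2}
z_β = 0.81 · √(48/2) - 1.960
z_β = 0.81 · 4.899 - 1.960
z_β = 2.008

Power = Φ(z_β) = Φ(2.008) ≈ 0.978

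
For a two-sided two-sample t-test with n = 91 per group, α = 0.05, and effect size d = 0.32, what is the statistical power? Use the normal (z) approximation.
Power ≈ 0.58

Power calculation (two-sample t-test, normal approximation):
z_β = d · √(n/2) - z_{α/2}
z_β = 0.32 · √(91/2) - 1.960
z_β = 0.32 · 6.745 - 1.960
z_β = 0.199

Power = Φ(z_β) = Φ(0.199) ≈ 0.579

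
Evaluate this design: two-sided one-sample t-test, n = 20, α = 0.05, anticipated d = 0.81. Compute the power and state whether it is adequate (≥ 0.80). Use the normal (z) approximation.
Power ≈ 0.95; the study is adequately powered (power ≥ 0.80)

Power calculation (one-sample t-test, normal approximation):
z_β = d · √n - z_{α/2}
z_β = 0.81 · √20 - 1.960
z_β = 0.81 · 4.472 - 1.960
z_β = 1.662

Power = Φ(z_β) = Φ(1.662) ≈ 0.952

Effect size d = 0.81 is large by Cohen's convention (0.2/0.5/0.8).

Threshold: power ≥ 0.80 is conventionally adequate.
Power ≈ 0.95 → the study is adequately powered (power ≥ 0.80).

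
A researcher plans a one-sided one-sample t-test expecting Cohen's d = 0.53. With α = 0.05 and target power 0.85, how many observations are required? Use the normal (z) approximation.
n = 26

Sample size formula (one-sample t-test, normal approximation):
n = ((z_α + z_β) / d)²

z_α = 1.645 (for α = 0.05, one-sided)
z_β = 1.036 (for power = 0.85)
d = 0.53

n = ((1.645 + 1.036) / 0.53)²
n = (5.058)²
n ≈ 25.58
Round up to the next whole number: n = 26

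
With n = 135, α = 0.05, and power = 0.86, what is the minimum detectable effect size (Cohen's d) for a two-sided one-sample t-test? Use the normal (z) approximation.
d ≈ 0.26

Minimum detectable effect (one-sample t-test, normal approximation):
d = (z_{α/2} + z_β) / √n
d = (1.960 + 1.080) / √135
d = 3.040 / 11.619
d ≈ 0.26

By Cohen's convention (0.2 small / 0.5 medium / 0.8 large): small effect.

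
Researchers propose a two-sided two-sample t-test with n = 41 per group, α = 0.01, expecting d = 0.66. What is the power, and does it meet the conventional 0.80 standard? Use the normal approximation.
Power ≈ 0.66; the study is underpowered (power < 0.80)

Power calculation (two-sample t-test, normal approximation):
z_β = d · √(n/2) - z_{α/2}
z_β = 0.66 · √(41/2) - 2.576
z_β = 0.66 · 4.528 - 2.576
z_β = 0.412

Power = Φ(z_β) = Φ(0.412) ≈ 0.660

Effect size d = 0.66 is medium by Cohen's convention (0.2/0.5/0.8).

Threshold: power ≥ 0.80 is conventionally adequate.
Power ≈ 0.66 → the study is underpowered (power < 0.80).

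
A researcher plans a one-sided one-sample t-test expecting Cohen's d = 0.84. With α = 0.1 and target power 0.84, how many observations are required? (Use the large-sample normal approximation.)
n = 8

Sample size formula (one-sample t-test, normal approximation):
n = ((z_α + z_β) / d)²

z_α = 1.282 (for α = 0.1, one-sided)
z_β = 0.994 (for power = 0.84)
d = 0.84

n = ((1.282 + 0.994) / 0.84)²
n = (2.710)²
n ≈ 7.34
Round up to the next whole number: n = 8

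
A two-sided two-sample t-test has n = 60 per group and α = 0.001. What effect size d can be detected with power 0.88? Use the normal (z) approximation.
d ≈ 0.82

Minimum detectable effect (two-sample t-test, normal approximation):
d = (z_{α/2} + z_β) / √(n/2)
d = (3.291 + 1.175) / √(60/2)
d = 4.466 / 5.477
d ≈ 0.82

By Cohen's convention (0.2 small / 0.5 medium / 0.8 large): large effect.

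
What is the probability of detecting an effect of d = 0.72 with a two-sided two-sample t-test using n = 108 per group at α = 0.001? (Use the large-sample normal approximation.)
Power ≈ 0.98

Power calculation (two-sample t-test, normal approximation):
z_β = d · √(n/2) - z_{α/2}
z_β = 0.72 · √(108/2) - 3.291
z_β = 0.72 · 7.348 - 3.291
z_β = 2.000

Power = Φ(z_β) = Φ(2.000) ≈ 0.977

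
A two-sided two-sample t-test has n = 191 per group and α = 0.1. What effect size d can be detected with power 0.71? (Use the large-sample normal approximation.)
d ≈ 0.22

Minimum detectable effect (two-sample t-test, normal approximation):
d = (z_{α/2} + z_β) / √(n/2)
d = (1.645 + 0.553) / √(191/2)
d = 2.198 / 9.772
d ≈ 0.22

By Cohen's convention (0.2 small / 0.5 medium / 0.8 large): small effect.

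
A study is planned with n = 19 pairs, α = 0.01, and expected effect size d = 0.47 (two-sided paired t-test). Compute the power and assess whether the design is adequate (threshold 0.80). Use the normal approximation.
Power ≈ 0.30; the study is underpowered (power < 0.80)

Power calculation (paired t-test, normal approximation):
z_β = d · √n - z_{α/2}
z_β = 0.47 · √19 - 2.576
z_β = 0.47 · 4.359 - 2.576
z_β = -0.527

Power = Φ(z_β) = Φ(-0.527) ≈ 0.299

Effect size d = 0.47 is small by Cohen's convention (0.2/0.5/0.8).

Threshold: power ≥ 0.80 is conventionally adequate.
Power ≈ 0.30 → the study is underpowered (power < 0.80).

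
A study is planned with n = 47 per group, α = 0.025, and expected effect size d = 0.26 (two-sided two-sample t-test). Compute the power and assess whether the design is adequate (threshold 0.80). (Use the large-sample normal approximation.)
Power ≈ 0.16; the study is underpowered (power < 0.80)

Power calculation (two-sample t-test, normal approximation):
z_β = d · √(n/2) - z_{α/2}
z_β = 0.26 · √(47/2) - 2.241
z_β = 0.26 · 4.848 - 2.241
z_β = -0.981

Power = Φ(z_β) = Φ(-0.981) ≈ 0.163

Effect size d = 0.26 is small by Cohen's convention (0.2/0.5/0.8).

Threshold: power ≥ 0.80 is conventionally adequate.
Power ≈ 0.16 → the study is underpowered (power < 0.80).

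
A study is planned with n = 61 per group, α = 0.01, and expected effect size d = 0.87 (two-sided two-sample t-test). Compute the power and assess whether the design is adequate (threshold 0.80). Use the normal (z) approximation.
Power ≈ 0.99; the study is adequately powered (power ≥ 0.80)

Power calculation (two-sample t-test, normal approximation):
z_β = d · √(n/2) - z_{α/2}
z_β = 0.87 · √(61/2) - 2.576
z_β = 0.87 · 5.523 - 2.576
z_β = 2.229

Power = Φ(z_β) = Φ(2.229) ≈ 0.987

Effect size d = 0.87 is large by Cohen's convention (0.2/0.5/0.8).

Threshold: power ≥ 0.80 is conventionally adequate.
Power ≈ 0.99 → the study is adequately powered (power ≥ 0.80).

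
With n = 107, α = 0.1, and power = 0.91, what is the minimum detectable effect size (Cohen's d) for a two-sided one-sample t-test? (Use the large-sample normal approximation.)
d ≈ 0.29

Minimum detectable effect (one-sample t-test, normal approximation):
d = (z_{α/2} + z_β) / √n
d = (1.645 + 1.341) / √107
d = 2.986 / 10.344
d ≈ 0.29

By Cohen's convention (0.2 small / 0.5 medium / 0.8 large): small effect.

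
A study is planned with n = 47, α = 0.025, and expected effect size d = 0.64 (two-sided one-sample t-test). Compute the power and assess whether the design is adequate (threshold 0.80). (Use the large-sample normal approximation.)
Power ≈ 0.98; the study is adequately powered (power ≥ 0.80)

Power calculation (one-sample t-test, normal approximation):
z_β = d · √n - z_{α/2}
z_β = 0.64 · √47 - 2.241
z_β = 0.64 · 6.856 - 2.241
z_β = 2.146

Power = Φ(z_β) = Φ(2.146) ≈ 0.984

Effect size d = 0.64 is medium by Cohen's convention (0.2/0.5/0.8).

Threshold: power ≥ 0.80 is conventionally adequate.
Power ≈ 0.98 → the study is adequately powered (power ≥ 0.80).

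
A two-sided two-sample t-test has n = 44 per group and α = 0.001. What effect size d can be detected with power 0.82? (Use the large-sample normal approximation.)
d ≈ 0.90

Minimum detectable effect (two-sample t-test, normal approximation):
d = (z_{α/2} + z_β) / √(n/2)
d = (3.291 + 0.915) / √(44/2)
d = 4.206 / 4.690
d ≈ 0.90

By Cohen's convention (0.2 small / 0.5 medium / 0.8 large): large effect.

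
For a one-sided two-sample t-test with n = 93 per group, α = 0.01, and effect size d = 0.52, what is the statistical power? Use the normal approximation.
Power ≈ 0.89

Power calculation (two-sample t-test, normal approximation):
z_β = d · √(n/2) - z_α
z_β = 0.52 · √(93/2) - 2.326
z_β = 0.52 · 6.819 - 2.326
z_β = 1.220

Power = Φ(z_β) = Φ(1.220) ≈ 0.889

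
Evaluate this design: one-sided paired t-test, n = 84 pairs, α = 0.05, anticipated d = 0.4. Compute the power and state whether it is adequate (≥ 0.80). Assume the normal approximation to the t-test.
Power ≈ 0.98; the study is adequately powered (power ≥ 0.80)

Power calculation (paired t-test, normal approximation):
z_β = d · √n - z_α
z_β = 0.4 · √84 - 1.645
z_β = 0.4 · 9.165 - 1.645
z_β = 2.021

Power = Φ(z_β) = Φ(2.021) ≈ 0.978

Effect size d = 0.4 is small by Cohen's convention (0.2/0.5/0.8).

Threshold: power ≥ 0.80 is conventionally adequate.
Power ≈ 0.98 → the study is adequately powered (power ≥ 0.80).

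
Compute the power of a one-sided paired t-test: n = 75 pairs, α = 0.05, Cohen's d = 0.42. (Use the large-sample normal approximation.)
Power ≈ 0.98

Power calculation (paired t-test, normal approximation):
z_β = d · √n - z_α
z_β = 0.42 · √75 - 1.645
z_β = 0.42 · 8.660 - 1.645
z_β = 1.992

Power = Φ(z_β) = Φ(1.992) ≈ 0.977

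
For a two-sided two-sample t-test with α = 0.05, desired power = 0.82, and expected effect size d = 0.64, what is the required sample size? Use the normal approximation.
n = 41 per group

Sample size formula (two-sample t-test, normal approximation):
n = 2 · ((z_{α/2} + z_β) / d)²

z_{α/2} = 1.960 (for α = 0.05, two-sided)
z_β = 0.915 (for power = 0.82)
d = 0.64

n = 2 · ((1.960 + 0.915) / 0.64)²
n = 2 · (4.492)²
n ≈ 40.36
Round up to the next whole number: n = 41 per group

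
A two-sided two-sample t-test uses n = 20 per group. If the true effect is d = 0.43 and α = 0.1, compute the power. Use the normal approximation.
Power ≈ 0.39

Power calculation (two-sample t-test, normal approximation):
z_β = d · √(n/2) - z_{α/2}
z_β = 0.43 · √(20/2) - 1.645
z_β = 0.43 · 3.162 - 1.645
z_β = -0.285

Power = Φ(z_β) = Φ(-0.285) ≈ 0.388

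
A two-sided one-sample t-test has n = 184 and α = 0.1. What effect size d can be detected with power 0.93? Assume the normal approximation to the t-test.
d ≈ 0.23

Minimum detectable effect (one-sample t-test, normal approximation):
d = (z_{α/2} + z_β) / √n
d = (1.645 + 1.476) / √184
d = 3.121 / 13.565
d ≈ 0.23

By Cohen's convention (0.2 small / 0.5 medium / 0.8 large): small effect.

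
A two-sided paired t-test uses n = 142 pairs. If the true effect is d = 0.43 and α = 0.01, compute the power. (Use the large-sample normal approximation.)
Power ≈ 0.99

Power calculation (paired t-test, normal approximation):
z_β = d · √n - z_{α/2}
z_β = 0.43 · √142 - 2.576
z_β = 0.43 · 11.916 - 2.576
z_β = 2.548

Power = Φ(z_β) = Φ(2.548) ≈ 0.995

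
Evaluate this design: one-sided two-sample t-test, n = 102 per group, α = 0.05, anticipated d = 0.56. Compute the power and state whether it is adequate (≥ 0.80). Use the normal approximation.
Power ≈ 0.99; the study is adequately powered (power ≥ 0.80)

Power calculation (two-sample t-test, normal approximation):
z_β = d · √(n/2) - z_α
z_β = 0.56 · √(102/2) - 1.645
z_β = 0.56 · 7.141 - 1.645
z_β = 2.354

Power = Φ(z_β) = Φ(2.354) ≈ 0.991

Effect size d = 0.56 is medium by Cohen's convention (0.2/0.5/0.8).

Threshold: power ≥ 0.80 is conventionally adequate.
Power ≈ 0.99 → the study is adequately powered (power ≥ 0.80).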